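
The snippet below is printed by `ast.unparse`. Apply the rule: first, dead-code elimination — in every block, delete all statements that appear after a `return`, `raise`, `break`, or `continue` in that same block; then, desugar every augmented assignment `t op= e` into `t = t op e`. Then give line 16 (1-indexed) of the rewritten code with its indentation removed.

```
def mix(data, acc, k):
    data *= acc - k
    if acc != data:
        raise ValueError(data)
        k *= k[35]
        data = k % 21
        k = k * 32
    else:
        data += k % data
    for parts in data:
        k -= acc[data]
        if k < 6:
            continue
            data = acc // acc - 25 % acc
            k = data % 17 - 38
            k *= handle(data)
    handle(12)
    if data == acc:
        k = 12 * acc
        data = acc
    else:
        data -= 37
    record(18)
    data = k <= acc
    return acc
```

data = data - 37

Transformed code:
def mix(data, acc, k):
    data = data * (acc - k)
    if acc != data:
        raise ValueError(data)
    else:
        data = data + k % data
    for parts in data:
        k = k - acc[data]
        if k < 6:
            continue
    handle(12)
    if data == acc:
        k = 12 * acc
        data = acc
    else:
        data = data - 37
    record(18)
    data = k <= acc
    return acc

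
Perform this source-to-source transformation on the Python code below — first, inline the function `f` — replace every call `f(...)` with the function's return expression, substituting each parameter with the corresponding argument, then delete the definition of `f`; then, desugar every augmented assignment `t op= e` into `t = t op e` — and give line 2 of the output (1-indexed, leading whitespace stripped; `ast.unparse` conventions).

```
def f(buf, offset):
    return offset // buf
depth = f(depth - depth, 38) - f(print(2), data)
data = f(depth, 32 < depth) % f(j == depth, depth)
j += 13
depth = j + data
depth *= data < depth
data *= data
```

data = (32 < depth) // depth % (depth // (j == depth))

Transformed code:
depth = 38 // (depth - depth) - data // print(2)
data = (32 < depth) // depth % (depth // (j == depth))
j = j + 13
depth = j + data
depth = depth * (data < depth)
data = data * data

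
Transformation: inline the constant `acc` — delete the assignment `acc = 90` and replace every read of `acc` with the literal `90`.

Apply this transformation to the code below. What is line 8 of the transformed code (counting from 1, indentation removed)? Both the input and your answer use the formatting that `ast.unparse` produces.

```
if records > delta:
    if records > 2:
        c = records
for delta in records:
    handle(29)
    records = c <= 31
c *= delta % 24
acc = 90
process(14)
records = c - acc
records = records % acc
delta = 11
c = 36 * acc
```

Transformed code:
if records > delta:
    if records > 2:
        c = records
for delta in records:
    handle(29)
    records = c <= 31
c *= delta % 24
process(14)
records = c - 90
records = records % 90
delta = 11
c = 36 * 90

process(14)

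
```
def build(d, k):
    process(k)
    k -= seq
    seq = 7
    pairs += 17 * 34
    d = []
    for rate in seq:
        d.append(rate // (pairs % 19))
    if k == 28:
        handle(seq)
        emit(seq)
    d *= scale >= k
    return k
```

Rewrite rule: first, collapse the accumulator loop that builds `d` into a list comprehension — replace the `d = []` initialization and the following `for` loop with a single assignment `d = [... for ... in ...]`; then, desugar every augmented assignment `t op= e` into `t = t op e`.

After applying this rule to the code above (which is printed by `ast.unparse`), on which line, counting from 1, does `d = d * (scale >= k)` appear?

Transformed code:
def build(d, k):
    process(k)
    k = k - seq
    seq = 7
    pairs = pairs + 17 * 34
    d = [rate // (pairs % 19) for rate in seq]
    if k == 28:
        handle(seq)
        emit(seq)
    d = d * (scale >= k)
    return k

10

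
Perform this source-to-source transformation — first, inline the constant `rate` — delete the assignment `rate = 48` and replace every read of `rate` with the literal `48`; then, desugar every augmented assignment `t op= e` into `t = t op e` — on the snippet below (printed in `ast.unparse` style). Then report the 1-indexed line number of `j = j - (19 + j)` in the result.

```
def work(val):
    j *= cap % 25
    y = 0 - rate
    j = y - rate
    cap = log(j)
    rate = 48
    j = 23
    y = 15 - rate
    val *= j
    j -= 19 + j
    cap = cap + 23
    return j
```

Transformed code:
def work(val):
    j = j * (cap % 25)
    y = 0 - 48
    j = y - 48
    cap = log(j)
    j = 23
    y = 15 - 48
    val = val * j
    j = j - (19 + j)
    cap = cap + 23
    return j

9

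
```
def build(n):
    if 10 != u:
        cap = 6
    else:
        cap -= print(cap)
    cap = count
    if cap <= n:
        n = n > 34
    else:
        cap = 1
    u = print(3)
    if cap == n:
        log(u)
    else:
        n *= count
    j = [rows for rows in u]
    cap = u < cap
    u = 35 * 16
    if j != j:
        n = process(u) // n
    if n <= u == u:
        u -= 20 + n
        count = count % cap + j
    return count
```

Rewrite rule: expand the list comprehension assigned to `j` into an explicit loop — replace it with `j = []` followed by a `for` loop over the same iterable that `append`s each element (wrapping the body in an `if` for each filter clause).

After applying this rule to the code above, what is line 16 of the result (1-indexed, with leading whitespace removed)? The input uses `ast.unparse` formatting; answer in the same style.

j = []

Transformed code:
def build(n):
    if 10 != u:
        cap = 6
    else:
        cap -= print(cap)
    cap = count
    if cap <= n:
        n = n > 34
    else:
        cap = 1
    u = print(3)
    if cap == n:
        log(u)
    else:
        n *= count
    j = []
    for rows in u:
        j.append(rows)
    cap = u < cap
    u = 35 * 16
    if j != j:
        n = process(u) // n
    if n <= u == u:
        u -= 20 + n
        count = count % cap + j
    return count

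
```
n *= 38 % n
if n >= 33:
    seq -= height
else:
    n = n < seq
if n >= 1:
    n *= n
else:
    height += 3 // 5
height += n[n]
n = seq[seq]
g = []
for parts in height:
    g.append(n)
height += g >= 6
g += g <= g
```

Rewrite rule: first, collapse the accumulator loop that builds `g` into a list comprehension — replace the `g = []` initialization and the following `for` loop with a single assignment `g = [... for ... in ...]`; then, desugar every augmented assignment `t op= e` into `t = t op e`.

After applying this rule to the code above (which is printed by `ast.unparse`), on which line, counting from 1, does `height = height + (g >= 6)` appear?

Transformed code:
n = n * (38 % n)
if n >= 33:
    seq = seq - height
else:
    n = n < seq
if n >= 1:
    n = n * n
else:
    height = height + 3 // 5
height = height + n[n]
n = seq[seq]
g = [n for parts in height]
height = height + (g >= 6)
g = g + (g <= g)

13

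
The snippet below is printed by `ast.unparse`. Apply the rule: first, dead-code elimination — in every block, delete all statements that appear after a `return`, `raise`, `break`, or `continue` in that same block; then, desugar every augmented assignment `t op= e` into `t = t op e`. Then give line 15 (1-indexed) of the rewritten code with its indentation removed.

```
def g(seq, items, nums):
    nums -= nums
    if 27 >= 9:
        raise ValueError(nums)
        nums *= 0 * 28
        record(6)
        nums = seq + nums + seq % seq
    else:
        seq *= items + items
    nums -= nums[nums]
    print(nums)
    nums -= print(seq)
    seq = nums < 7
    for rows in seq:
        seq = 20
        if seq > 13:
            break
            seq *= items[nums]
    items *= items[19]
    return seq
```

Transformed code:
def g(seq, items, nums):
    nums = nums - nums
    if 27 >= 9:
        raise ValueError(nums)
    else:
        seq = seq * (items + items)
    nums = nums - nums[nums]
    print(nums)
    nums = nums - print(seq)
    seq = nums < 7
    for rows in seq:
        seq = 20
        if seq > 13:
            break
    items = items * items[19]
    return seq

items = items * items[19]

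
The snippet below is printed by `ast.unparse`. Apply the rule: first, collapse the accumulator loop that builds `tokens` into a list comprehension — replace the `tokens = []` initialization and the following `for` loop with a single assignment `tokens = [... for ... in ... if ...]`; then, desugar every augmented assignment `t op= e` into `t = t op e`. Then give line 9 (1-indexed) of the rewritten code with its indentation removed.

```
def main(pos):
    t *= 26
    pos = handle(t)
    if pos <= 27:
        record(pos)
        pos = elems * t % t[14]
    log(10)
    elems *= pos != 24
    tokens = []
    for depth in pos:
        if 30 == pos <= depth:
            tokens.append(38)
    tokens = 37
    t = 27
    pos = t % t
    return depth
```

Transformed code:
def main(pos):
    t = t * 26
    pos = handle(t)
    if pos <= 27:
        record(pos)
        pos = elems * t % t[14]
    log(10)
    elems = elems * (pos != 24)
    tokens = [38 for depth in pos if 30 == pos <= depth]
    tokens = 37
    t = 27
    pos = t % t
    return depth

tokens = [38 for depth in pos if 30 == pos <= depth]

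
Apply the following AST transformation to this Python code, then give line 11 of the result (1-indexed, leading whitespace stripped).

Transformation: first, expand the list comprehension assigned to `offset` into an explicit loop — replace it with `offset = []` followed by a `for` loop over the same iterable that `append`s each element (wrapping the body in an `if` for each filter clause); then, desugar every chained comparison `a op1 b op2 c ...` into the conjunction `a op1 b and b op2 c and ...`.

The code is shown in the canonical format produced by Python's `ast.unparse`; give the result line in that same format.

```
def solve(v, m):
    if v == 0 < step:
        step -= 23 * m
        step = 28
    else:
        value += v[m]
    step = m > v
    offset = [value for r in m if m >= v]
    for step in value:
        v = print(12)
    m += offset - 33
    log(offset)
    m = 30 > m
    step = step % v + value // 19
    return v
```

offset.append(value)

Transformed code:
def solve(v, m):
    if v == 0 and 0 < step:
        step -= 23 * m
        step = 28
    else:
        value += v[m]
    step = m > v
    offset = []
    for r in m:
        if m >= v:
            offset.append(value)
    for step in value:
        v = print(12)
    m += offset - 33
    log(offset)
    m = 30 > m
    step = step % v + value // 19
    return v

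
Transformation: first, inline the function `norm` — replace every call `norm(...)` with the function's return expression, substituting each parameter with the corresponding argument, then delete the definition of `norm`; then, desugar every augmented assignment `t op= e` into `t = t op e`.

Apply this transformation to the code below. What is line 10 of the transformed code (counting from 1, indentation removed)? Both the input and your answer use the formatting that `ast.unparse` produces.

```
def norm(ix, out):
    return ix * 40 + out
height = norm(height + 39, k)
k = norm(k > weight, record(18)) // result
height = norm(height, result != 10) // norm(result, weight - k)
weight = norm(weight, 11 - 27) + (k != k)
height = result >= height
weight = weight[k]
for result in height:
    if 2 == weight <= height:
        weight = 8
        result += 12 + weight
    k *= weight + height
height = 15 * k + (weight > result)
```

Transformed code:
height = (height + 39) * 40 + k
k = ((k > weight) * 40 + record(18)) // result
height = (height * 40 + (result != 10)) // (result * 40 + (weight - k))
weight = weight * 40 + (11 - 27) + (k != k)
height = result >= height
weight = weight[k]
for result in height:
    if 2 == weight <= height:
        weight = 8
        result = result + (12 + weight)
    k = k * (weight + height)
height = 15 * k + (weight > result)

result = result + (12 + weight)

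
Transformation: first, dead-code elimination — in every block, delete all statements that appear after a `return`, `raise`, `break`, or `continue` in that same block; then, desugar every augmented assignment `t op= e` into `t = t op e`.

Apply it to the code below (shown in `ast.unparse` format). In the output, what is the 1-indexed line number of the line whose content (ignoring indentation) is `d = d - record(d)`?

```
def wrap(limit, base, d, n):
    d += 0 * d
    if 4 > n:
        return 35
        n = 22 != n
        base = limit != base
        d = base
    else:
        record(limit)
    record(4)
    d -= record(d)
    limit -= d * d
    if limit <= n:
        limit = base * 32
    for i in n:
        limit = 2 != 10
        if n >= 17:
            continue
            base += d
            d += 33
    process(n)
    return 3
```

8

Transformed code:
def wrap(limit, base, d, n):
    d = d + 0 * d
    if 4 > n:
        return 35
    else:
        record(limit)
    record(4)
    d = d - record(d)
    limit = limit - d * d
    if limit <= n:
        limit = base * 32
    for i in n:
        limit = 2 != 10
        if n >= 17:
            continue
    process(n)
    return 3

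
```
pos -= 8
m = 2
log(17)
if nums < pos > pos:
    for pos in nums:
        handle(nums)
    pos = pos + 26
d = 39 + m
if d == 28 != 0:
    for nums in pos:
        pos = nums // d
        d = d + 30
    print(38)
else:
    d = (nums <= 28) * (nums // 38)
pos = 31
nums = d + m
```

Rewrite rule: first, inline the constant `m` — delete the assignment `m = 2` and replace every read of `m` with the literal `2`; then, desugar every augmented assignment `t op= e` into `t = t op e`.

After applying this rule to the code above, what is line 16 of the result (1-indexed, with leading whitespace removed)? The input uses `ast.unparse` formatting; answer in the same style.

Transformed code:
pos = pos - 8
log(17)
if nums < pos > pos:
    for pos in nums:
        handle(nums)
    pos = pos + 26
d = 39 + 2
if d == 28 != 0:
    for nums in pos:
        pos = nums // d
        d = d + 30
    print(38)
else:
    d = (nums <= 28) * (nums // 38)
pos = 31
nums = d + 2

nums = d + 2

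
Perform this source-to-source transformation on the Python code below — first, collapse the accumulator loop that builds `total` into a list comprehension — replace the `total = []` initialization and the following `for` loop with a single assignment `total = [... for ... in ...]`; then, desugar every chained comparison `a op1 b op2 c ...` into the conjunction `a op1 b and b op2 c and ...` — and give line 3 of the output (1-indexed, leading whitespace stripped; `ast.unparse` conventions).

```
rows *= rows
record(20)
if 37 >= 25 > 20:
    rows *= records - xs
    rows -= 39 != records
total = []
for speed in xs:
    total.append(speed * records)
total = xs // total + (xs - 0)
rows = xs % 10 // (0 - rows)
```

if 37 >= 25 and 25 > 20:

Transformed code:
rows *= rows
record(20)
if 37 >= 25 and 25 > 20:
    rows *= records - xs
    rows -= 39 != records
total = [speed * records for speed in xs]
total = xs // total + (xs - 0)
rows = xs % 10 // (0 - rows)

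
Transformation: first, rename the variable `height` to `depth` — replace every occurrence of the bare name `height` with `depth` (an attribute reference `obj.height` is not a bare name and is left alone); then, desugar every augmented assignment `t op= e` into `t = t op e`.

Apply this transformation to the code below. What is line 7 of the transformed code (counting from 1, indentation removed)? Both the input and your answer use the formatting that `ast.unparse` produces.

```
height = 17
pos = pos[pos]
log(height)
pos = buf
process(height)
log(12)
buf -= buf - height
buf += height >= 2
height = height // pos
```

buf = buf - (buf - depth)

Transformed code:
depth = 17
pos = pos[pos]
log(depth)
pos = buf
process(depth)
log(12)
buf = buf - (buf - depth)
buf = buf + (depth >= 2)
depth = depth // pos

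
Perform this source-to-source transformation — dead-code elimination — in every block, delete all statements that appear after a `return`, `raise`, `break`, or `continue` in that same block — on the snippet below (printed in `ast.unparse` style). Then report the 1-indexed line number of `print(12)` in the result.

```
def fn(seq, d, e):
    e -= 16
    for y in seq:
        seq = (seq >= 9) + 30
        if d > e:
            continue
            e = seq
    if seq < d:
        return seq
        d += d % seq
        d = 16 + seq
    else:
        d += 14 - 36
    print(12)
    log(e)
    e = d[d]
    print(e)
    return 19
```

Transformed code:
def fn(seq, d, e):
    e -= 16
    for y in seq:
        seq = (seq >= 9) + 30
        if d > e:
            continue
    if seq < d:
        return seq
    else:
        d += 14 - 36
    print(12)
    log(e)
    e = d[d]
    print(e)
    return 19

11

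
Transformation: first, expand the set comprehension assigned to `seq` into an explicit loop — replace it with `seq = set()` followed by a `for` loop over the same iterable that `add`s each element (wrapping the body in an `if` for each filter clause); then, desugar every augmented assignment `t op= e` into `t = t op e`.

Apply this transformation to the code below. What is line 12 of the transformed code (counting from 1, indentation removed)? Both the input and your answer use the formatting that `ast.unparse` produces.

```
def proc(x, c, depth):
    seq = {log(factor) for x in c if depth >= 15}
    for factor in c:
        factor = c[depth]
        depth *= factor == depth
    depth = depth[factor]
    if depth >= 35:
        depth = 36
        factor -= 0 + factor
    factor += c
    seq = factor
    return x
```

Transformed code:
def proc(x, c, depth):
    seq = set()
    for x in c:
        if depth >= 15:
            seq.add(log(factor))
    for factor in c:
        factor = c[depth]
        depth = depth * (factor == depth)
    depth = depth[factor]
    if depth >= 35:
        depth = 36
        factor = factor - (0 + factor)
    factor = factor + c
    seq = factor
    return x

factor = factor - (0 + factor)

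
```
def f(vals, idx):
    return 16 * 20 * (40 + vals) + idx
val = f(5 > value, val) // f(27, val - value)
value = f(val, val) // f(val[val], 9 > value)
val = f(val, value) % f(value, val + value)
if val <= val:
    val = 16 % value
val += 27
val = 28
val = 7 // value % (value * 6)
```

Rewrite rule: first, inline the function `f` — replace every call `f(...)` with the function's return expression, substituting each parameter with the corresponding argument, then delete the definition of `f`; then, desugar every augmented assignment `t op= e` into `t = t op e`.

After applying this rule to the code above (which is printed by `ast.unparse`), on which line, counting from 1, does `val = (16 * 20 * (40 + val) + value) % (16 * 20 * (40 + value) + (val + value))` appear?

3

Transformed code:
val = (16 * 20 * (40 + (5 > value)) + val) // (16 * 20 * (40 + 27) + (val - value))
value = (16 * 20 * (40 + val) + val) // (16 * 20 * (40 + val[val]) + (9 > value))
val = (16 * 20 * (40 + val) + value) % (16 * 20 * (40 + value) + (val + value))
if val <= val:
    val = 16 % value
val = val + 27
val = 28
val = 7 // value % (value * 6)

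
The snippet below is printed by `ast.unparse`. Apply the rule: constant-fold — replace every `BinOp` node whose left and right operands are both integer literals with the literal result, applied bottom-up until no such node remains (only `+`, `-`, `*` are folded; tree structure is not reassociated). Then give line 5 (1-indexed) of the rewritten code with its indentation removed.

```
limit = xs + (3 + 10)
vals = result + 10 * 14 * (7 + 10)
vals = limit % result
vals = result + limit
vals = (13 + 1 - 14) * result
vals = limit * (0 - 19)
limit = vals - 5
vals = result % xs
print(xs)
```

vals = 0 * result

Transformed code:
limit = xs + 13
vals = result + 2380
vals = limit % result
vals = result + limit
vals = 0 * result
vals = limit * -19
limit = vals - 5
vals = result % xs
print(xs)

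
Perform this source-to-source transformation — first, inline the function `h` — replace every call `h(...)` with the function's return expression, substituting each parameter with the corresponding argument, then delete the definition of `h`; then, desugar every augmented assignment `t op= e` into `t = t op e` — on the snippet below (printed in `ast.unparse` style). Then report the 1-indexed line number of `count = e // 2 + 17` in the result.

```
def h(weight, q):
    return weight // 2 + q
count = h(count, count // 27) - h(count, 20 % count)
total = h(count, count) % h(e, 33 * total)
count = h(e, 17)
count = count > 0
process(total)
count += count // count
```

3

Transformed code:
count = count // 2 + count // 27 - (count // 2 + 20 % count)
total = (count // 2 + count) % (e // 2 + 33 * total)
count = e // 2 + 17
count = count > 0
process(total)
count = count + count // count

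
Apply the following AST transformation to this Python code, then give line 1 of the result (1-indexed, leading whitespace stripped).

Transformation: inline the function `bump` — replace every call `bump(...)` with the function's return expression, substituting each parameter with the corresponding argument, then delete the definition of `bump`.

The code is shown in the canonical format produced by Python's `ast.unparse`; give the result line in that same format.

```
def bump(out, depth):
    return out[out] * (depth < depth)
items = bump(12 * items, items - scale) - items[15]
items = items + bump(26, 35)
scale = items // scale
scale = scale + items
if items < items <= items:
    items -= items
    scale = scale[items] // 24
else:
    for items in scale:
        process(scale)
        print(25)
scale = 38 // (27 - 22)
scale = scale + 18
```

Transformed code:
items = (12 * items)[12 * items] * (items - scale < items - scale) - items[15]
items = items + 26[26] * (35 < 35)
scale = items // scale
scale = scale + items
if items < items <= items:
    items -= items
    scale = scale[items] // 24
else:
    for items in scale:
        process(scale)
        print(25)
scale = 38 // (27 - 22)
scale = scale + 18

items = (12 * items)[12 * items] * (items - scale < items - scale) - items[15]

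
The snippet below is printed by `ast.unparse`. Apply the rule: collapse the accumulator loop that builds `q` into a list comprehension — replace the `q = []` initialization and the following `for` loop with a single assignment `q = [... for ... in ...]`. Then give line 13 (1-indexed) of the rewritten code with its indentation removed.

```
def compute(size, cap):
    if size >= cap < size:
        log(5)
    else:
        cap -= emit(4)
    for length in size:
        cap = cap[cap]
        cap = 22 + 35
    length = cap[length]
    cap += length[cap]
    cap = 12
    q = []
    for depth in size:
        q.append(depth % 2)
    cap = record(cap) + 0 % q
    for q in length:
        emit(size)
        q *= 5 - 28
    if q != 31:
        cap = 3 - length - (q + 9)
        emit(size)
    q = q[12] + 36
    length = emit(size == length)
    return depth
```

cap = record(cap) + 0 % q

Transformed code:
def compute(size, cap):
    if size >= cap < size:
        log(5)
    else:
        cap -= emit(4)
    for length in size:
        cap = cap[cap]
        cap = 22 + 35
    length = cap[length]
    cap += length[cap]
    cap = 12
    q = [depth % 2 for depth in size]
    cap = record(cap) + 0 % q
    for q in length:
        emit(size)
        q *= 5 - 28
    if q != 31:
        cap = 3 - length - (q + 9)
        emit(size)
    q = q[12] + 36
    length = emit(size == length)
    return depth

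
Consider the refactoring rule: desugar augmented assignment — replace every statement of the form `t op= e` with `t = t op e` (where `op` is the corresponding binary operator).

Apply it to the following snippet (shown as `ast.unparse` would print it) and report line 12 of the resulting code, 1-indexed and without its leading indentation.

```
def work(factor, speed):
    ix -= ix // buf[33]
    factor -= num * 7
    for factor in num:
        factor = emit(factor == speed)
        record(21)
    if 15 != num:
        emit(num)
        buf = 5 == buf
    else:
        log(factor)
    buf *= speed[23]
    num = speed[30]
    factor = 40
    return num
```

Transformed code:
def work(factor, speed):
    ix = ix - ix // buf[33]
    factor = factor - num * 7
    for factor in num:
        factor = emit(factor == speed)
        record(21)
    if 15 != num:
        emit(num)
        buf = 5 == buf
    else:
        log(factor)
    buf = buf * speed[23]
    num = speed[30]
    factor = 40
    return num

buf = buf * speed[23]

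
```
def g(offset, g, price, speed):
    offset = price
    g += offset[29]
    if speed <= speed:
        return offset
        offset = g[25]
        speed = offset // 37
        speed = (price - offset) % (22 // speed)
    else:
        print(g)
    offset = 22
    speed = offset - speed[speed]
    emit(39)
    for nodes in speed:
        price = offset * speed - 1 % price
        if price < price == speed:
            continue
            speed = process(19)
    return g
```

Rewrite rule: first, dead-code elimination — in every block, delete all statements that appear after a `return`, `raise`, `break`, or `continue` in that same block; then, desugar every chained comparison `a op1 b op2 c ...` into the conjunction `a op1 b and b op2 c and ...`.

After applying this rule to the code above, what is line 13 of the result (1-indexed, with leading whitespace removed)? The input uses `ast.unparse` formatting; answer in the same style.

if price < price and price == speed:

Transformed code:
def g(offset, g, price, speed):
    offset = price
    g += offset[29]
    if speed <= speed:
        return offset
    else:
        print(g)
    offset = 22
    speed = offset - speed[speed]
    emit(39)
    for nodes in speed:
        price = offset * speed - 1 % price
        if price < price and price == speed:
            continue
    return g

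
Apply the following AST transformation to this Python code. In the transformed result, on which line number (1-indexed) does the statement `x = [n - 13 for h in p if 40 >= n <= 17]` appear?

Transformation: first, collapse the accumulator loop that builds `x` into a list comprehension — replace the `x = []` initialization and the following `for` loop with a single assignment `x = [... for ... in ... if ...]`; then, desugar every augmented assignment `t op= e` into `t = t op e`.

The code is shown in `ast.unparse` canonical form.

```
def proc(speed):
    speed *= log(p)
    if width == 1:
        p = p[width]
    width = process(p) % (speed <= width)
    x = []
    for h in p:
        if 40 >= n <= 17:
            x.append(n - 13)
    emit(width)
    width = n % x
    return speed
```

Transformed code:
def proc(speed):
    speed = speed * log(p)
    if width == 1:
        p = p[width]
    width = process(p) % (speed <= width)
    x = [n - 13 for h in p if 40 >= n <= 17]
    emit(width)
    width = n % x
    return speed

6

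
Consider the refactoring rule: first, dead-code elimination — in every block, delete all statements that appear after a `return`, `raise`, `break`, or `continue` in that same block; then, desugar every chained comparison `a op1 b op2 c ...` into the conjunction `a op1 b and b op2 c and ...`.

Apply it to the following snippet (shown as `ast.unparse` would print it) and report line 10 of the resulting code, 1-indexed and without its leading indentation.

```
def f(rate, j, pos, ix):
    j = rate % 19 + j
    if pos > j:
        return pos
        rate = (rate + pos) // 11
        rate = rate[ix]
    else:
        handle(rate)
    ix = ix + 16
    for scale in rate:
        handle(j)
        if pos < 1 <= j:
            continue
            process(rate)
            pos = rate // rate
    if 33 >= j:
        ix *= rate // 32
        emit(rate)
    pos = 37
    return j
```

if pos < 1 and 1 <= j:

Transformed code:
def f(rate, j, pos, ix):
    j = rate % 19 + j
    if pos > j:
        return pos
    else:
        handle(rate)
    ix = ix + 16
    for scale in rate:
        handle(j)
        if pos < 1 and 1 <= j:
            continue
    if 33 >= j:
        ix *= rate // 32
        emit(rate)
    pos = 37
    return j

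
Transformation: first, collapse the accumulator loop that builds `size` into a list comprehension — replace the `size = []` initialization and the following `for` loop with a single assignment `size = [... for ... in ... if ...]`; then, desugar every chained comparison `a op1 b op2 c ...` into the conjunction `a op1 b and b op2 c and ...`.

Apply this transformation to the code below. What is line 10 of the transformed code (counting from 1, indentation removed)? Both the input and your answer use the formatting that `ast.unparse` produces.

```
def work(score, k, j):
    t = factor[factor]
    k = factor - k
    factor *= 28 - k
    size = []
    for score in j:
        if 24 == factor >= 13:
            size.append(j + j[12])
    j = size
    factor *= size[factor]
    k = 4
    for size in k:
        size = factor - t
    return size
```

size = factor - t

Transformed code:
def work(score, k, j):
    t = factor[factor]
    k = factor - k
    factor *= 28 - k
    size = [j + j[12] for score in j if 24 == factor and factor >= 13]
    j = size
    factor *= size[factor]
    k = 4
    for size in k:
        size = factor - t
    return size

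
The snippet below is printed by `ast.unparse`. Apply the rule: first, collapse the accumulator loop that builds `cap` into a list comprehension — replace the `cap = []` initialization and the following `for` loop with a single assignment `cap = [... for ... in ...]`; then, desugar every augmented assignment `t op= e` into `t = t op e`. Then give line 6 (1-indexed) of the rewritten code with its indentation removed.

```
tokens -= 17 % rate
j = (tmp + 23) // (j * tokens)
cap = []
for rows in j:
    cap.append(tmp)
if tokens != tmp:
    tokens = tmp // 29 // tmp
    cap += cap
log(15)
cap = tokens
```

Transformed code:
tokens = tokens - 17 % rate
j = (tmp + 23) // (j * tokens)
cap = [tmp for rows in j]
if tokens != tmp:
    tokens = tmp // 29 // tmp
    cap = cap + cap
log(15)
cap = tokens

cap = cap + cap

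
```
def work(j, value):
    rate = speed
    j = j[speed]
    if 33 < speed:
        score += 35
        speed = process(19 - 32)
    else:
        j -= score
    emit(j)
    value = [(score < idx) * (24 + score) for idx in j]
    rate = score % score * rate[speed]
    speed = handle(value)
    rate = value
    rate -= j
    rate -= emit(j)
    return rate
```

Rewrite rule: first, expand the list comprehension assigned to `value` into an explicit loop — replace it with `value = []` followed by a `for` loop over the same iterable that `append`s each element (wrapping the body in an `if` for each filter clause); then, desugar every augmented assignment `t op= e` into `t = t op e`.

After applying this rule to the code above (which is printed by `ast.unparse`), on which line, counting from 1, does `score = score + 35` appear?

5

Transformed code:
def work(j, value):
    rate = speed
    j = j[speed]
    if 33 < speed:
        score = score + 35
        speed = process(19 - 32)
    else:
        j = j - score
    emit(j)
    value = []
    for idx in j:
        value.append((score < idx) * (24 + score))
    rate = score % score * rate[speed]
    speed = handle(value)
    rate = value
    rate = rate - j
    rate = rate - emit(j)
    return rate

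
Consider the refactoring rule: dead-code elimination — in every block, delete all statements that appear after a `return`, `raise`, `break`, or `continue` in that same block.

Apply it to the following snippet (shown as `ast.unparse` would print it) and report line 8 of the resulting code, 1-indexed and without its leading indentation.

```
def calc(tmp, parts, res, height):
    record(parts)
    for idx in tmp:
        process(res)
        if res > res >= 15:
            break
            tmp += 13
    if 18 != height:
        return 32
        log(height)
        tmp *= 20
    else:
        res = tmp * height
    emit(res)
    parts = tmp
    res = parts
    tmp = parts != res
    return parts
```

Transformed code:
def calc(tmp, parts, res, height):
    record(parts)
    for idx in tmp:
        process(res)
        if res > res >= 15:
            break
    if 18 != height:
        return 32
    else:
        res = tmp * height
    emit(res)
    parts = tmp
    res = parts
    tmp = parts != res
    return parts

return 32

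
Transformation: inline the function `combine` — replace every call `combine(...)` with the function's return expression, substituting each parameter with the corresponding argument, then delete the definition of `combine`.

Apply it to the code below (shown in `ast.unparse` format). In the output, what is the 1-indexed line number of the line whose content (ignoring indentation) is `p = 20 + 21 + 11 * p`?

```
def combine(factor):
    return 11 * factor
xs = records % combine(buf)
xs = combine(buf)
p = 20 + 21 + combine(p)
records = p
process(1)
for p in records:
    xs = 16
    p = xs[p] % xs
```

Transformed code:
xs = records % (11 * buf)
xs = 11 * buf
p = 20 + 21 + 11 * p
records = p
process(1)
for p in records:
    xs = 16
    p = xs[p] % xs

3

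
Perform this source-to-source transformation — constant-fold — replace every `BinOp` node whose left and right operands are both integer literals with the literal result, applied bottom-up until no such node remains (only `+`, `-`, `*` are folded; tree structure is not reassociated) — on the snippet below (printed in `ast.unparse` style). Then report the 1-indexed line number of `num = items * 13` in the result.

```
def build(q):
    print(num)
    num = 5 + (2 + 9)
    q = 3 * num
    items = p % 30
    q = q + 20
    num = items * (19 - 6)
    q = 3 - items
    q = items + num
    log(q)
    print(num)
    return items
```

7

Transformed code:
def build(q):
    print(num)
    num = 16
    q = 3 * num
    items = p % 30
    q = q + 20
    num = items * 13
    q = 3 - items
    q = items + num
    log(q)
    print(num)
    return items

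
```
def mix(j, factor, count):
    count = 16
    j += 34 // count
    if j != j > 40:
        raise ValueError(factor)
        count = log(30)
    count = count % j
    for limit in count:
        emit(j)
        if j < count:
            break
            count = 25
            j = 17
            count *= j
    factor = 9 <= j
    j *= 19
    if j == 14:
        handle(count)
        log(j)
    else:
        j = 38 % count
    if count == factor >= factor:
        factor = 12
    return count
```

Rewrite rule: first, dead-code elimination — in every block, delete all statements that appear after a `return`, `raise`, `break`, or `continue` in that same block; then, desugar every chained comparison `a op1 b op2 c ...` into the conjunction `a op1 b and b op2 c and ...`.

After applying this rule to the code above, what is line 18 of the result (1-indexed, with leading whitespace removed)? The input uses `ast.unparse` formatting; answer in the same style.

if count == factor and factor >= factor:

Transformed code:
def mix(j, factor, count):
    count = 16
    j += 34 // count
    if j != j and j > 40:
        raise ValueError(factor)
    count = count % j
    for limit in count:
        emit(j)
        if j < count:
            break
    factor = 9 <= j
    j *= 19
    if j == 14:
        handle(count)
        log(j)
    else:
        j = 38 % count
    if count == factor and factor >= factor:
        factor = 12
    return count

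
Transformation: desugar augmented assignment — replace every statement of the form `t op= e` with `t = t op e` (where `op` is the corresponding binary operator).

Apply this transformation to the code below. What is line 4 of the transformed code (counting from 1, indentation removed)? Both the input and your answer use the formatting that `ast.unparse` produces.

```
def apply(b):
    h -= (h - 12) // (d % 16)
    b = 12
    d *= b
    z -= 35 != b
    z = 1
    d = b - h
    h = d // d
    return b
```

d = d * b

Transformed code:
def apply(b):
    h = h - (h - 12) // (d % 16)
    b = 12
    d = d * b
    z = z - (35 != b)
    z = 1
    d = b - h
    h = d // d
    return b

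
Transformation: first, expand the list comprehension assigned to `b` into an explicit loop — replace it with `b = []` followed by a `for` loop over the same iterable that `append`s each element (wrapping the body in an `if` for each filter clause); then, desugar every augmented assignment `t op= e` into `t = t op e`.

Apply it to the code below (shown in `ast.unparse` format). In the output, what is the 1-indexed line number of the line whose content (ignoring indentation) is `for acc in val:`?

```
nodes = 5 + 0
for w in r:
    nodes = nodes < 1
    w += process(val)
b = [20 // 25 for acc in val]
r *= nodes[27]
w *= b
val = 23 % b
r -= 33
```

6

Transformed code:
nodes = 5 + 0
for w in r:
    nodes = nodes < 1
    w = w + process(val)
b = []
for acc in val:
    b.append(20 // 25)
r = r * nodes[27]
w = w * b
val = 23 % b
r = r - 33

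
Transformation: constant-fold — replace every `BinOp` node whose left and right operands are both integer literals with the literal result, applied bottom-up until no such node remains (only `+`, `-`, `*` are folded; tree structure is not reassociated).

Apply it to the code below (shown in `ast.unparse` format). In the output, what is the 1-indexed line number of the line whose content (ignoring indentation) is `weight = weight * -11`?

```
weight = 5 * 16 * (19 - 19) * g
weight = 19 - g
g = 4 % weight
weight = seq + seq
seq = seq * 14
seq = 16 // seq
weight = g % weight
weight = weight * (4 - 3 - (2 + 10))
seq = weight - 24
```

Transformed code:
weight = 0 * g
weight = 19 - g
g = 4 % weight
weight = seq + seq
seq = seq * 14
seq = 16 // seq
weight = g % weight
weight = weight * -11
seq = weight - 24

8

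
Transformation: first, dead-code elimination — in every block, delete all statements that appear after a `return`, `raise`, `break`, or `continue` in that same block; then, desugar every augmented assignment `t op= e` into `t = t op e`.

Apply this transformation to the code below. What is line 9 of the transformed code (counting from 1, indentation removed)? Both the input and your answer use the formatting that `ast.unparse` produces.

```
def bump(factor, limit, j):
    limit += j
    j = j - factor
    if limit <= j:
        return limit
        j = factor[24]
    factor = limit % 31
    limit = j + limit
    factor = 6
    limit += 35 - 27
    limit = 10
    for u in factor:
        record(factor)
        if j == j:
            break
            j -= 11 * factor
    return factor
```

Transformed code:
def bump(factor, limit, j):
    limit = limit + j
    j = j - factor
    if limit <= j:
        return limit
    factor = limit % 31
    limit = j + limit
    factor = 6
    limit = limit + (35 - 27)
    limit = 10
    for u in factor:
        record(factor)
        if j == j:
            break
    return factor

limit = limit + (35 - 27)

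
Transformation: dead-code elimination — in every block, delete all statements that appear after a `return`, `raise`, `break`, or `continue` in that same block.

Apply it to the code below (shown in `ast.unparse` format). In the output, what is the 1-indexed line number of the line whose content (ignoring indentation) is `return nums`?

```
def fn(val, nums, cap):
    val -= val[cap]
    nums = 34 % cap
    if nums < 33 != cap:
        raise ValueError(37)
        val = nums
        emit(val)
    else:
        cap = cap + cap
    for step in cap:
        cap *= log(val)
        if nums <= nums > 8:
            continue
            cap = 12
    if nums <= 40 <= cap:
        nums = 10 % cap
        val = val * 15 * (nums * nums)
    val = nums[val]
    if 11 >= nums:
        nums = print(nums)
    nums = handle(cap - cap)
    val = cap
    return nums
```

Transformed code:
def fn(val, nums, cap):
    val -= val[cap]
    nums = 34 % cap
    if nums < 33 != cap:
        raise ValueError(37)
    else:
        cap = cap + cap
    for step in cap:
        cap *= log(val)
        if nums <= nums > 8:
            continue
    if nums <= 40 <= cap:
        nums = 10 % cap
        val = val * 15 * (nums * nums)
    val = nums[val]
    if 11 >= nums:
        nums = print(nums)
    nums = handle(cap - cap)
    val = cap
    return nums

20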